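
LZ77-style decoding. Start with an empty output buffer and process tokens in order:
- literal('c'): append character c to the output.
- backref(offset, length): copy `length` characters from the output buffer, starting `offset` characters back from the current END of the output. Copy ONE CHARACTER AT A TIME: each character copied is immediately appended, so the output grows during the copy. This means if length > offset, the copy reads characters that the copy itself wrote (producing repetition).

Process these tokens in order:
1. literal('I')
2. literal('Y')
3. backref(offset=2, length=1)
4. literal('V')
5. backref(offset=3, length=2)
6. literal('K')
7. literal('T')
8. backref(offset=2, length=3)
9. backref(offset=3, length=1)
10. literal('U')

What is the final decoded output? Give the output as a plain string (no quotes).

Token 1: literal('I'). Output: "I"
Token 2: literal('Y'). Output: "IY"
Token 3: backref(off=2, len=1). Copied 'I' from pos 0. Output: "IYI"
Token 4: literal('V'). Output: "IYIV"
Token 5: backref(off=3, len=2). Copied 'YI' from pos 1. Output: "IYIVYI"
Token 6: literal('K'). Output: "IYIVYIK"
Token 7: literal('T'). Output: "IYIVYIKT"
Token 8: backref(off=2, len=3) (overlapping!). Copied 'KTK' from pos 6. Output: "IYIVYIKTKTK"
Token 9: backref(off=3, len=1). Copied 'K' from pos 8. Output: "IYIVYIKTKTKK"
Token 10: literal('U'). Output: "IYIVYIKTKTKKU"

Answer: IYIVYIKTKTKKU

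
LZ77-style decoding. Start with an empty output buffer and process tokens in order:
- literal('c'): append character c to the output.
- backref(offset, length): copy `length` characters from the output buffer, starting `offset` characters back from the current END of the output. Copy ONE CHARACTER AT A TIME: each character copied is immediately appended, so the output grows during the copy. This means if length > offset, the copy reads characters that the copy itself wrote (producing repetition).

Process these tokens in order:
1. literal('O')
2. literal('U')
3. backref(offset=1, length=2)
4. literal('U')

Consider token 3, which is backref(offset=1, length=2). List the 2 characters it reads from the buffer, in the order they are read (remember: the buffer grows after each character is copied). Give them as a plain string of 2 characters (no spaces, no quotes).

Token 1: literal('O'). Output: "O"
Token 2: literal('U'). Output: "OU"
Token 3: backref(off=1, len=2). Buffer before: "OU" (len 2)
  byte 1: read out[1]='U', append. Buffer now: "OUU"
  byte 2: read out[2]='U', append. Buffer now: "OUUU"

Answer: UU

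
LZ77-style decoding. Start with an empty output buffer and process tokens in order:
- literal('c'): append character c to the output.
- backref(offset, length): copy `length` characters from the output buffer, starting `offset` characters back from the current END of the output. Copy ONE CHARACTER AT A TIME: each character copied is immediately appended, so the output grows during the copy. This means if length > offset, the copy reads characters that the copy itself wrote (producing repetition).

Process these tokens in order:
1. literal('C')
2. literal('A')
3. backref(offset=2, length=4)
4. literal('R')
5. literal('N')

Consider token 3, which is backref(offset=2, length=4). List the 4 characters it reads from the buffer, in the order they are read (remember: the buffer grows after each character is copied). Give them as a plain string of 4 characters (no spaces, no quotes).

Token 1: literal('C'). Output: "C"
Token 2: literal('A'). Output: "CA"
Token 3: backref(off=2, len=4). Buffer before: "CA" (len 2)
  byte 1: read out[0]='C', append. Buffer now: "CAC"
  byte 2: read out[1]='A', append. Buffer now: "CACA"
  byte 3: read out[2]='C', append. Buffer now: "CACAC"
  byte 4: read out[3]='A', append. Buffer now: "CACACA"

Answer: CACA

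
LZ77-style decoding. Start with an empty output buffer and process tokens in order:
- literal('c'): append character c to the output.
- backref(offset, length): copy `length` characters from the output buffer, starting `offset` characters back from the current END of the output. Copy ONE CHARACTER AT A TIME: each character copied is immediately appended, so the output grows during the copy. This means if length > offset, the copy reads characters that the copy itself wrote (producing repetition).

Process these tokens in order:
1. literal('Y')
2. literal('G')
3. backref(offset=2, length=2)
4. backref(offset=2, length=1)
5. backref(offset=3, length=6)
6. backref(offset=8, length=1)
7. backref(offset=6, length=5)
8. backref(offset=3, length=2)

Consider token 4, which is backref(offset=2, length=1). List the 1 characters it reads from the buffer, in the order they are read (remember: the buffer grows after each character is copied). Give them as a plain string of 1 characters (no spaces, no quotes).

Token 1: literal('Y'). Output: "Y"
Token 2: literal('G'). Output: "YG"
Token 3: backref(off=2, len=2). Copied 'YG' from pos 0. Output: "YGYG"
Token 4: backref(off=2, len=1). Buffer before: "YGYG" (len 4)
  byte 1: read out[2]='Y', append. Buffer now: "YGYGY"

Answer: Y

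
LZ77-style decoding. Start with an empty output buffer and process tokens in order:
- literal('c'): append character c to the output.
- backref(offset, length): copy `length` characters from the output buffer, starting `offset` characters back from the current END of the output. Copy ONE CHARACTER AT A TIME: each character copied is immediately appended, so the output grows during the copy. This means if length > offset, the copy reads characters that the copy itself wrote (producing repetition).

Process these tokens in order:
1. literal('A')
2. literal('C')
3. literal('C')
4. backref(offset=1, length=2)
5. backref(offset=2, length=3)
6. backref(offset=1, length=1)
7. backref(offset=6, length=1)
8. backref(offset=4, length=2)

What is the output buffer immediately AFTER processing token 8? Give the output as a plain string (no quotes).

Token 1: literal('A'). Output: "A"
Token 2: literal('C'). Output: "AC"
Token 3: literal('C'). Output: "ACC"
Token 4: backref(off=1, len=2) (overlapping!). Copied 'CC' from pos 2. Output: "ACCCC"
Token 5: backref(off=2, len=3) (overlapping!). Copied 'CCC' from pos 3. Output: "ACCCCCCC"
Token 6: backref(off=1, len=1). Copied 'C' from pos 7. Output: "ACCCCCCCC"
Token 7: backref(off=6, len=1). Copied 'C' from pos 3. Output: "ACCCCCCCCC"
Token 8: backref(off=4, len=2). Copied 'CC' from pos 6. Output: "ACCCCCCCCCCC"

Answer: ACCCCCCCCCCC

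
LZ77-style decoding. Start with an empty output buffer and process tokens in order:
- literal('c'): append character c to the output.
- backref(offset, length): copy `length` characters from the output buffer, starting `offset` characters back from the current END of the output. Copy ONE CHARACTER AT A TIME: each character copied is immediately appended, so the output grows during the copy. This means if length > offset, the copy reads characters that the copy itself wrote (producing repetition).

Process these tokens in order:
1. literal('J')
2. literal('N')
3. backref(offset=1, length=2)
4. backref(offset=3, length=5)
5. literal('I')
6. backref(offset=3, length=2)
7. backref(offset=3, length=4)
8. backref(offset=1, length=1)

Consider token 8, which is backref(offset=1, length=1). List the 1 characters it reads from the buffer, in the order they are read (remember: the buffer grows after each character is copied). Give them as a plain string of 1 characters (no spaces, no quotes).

Answer: I

Derivation:
Token 1: literal('J'). Output: "J"
Token 2: literal('N'). Output: "JN"
Token 3: backref(off=1, len=2) (overlapping!). Copied 'NN' from pos 1. Output: "JNNN"
Token 4: backref(off=3, len=5) (overlapping!). Copied 'NNNNN' from pos 1. Output: "JNNNNNNNN"
Token 5: literal('I'). Output: "JNNNNNNNNI"
Token 6: backref(off=3, len=2). Copied 'NN' from pos 7. Output: "JNNNNNNNNINN"
Token 7: backref(off=3, len=4) (overlapping!). Copied 'INNI' from pos 9. Output: "JNNNNNNNNINNINNI"
Token 8: backref(off=1, len=1). Buffer before: "JNNNNNNNNINNINNI" (len 16)
  byte 1: read out[15]='I', append. Buffer now: "JNNNNNNNNINNINNII"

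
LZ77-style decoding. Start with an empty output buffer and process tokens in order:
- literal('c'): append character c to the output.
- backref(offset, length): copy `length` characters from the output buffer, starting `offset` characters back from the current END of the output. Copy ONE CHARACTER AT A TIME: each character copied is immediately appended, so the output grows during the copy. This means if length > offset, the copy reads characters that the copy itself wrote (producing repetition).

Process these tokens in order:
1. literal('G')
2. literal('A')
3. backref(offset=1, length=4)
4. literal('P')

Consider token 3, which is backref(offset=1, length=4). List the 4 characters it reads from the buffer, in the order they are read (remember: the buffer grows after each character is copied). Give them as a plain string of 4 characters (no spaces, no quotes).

Answer: AAAA

Derivation:
Token 1: literal('G'). Output: "G"
Token 2: literal('A'). Output: "GA"
Token 3: backref(off=1, len=4). Buffer before: "GA" (len 2)
  byte 1: read out[1]='A', append. Buffer now: "GAA"
  byte 2: read out[2]='A', append. Buffer now: "GAAA"
  byte 3: read out[3]='A', append. Buffer now: "GAAAA"
  byte 4: read out[4]='A', append. Buffer now: "GAAAAA"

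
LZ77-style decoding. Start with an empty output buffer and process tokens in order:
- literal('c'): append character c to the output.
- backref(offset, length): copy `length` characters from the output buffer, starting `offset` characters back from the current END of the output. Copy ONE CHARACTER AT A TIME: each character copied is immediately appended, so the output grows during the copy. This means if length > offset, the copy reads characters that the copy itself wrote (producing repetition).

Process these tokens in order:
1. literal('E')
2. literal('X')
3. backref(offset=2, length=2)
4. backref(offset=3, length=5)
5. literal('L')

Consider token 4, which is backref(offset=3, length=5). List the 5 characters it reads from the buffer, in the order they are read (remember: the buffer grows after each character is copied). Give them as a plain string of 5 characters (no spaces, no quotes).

Token 1: literal('E'). Output: "E"
Token 2: literal('X'). Output: "EX"
Token 3: backref(off=2, len=2). Copied 'EX' from pos 0. Output: "EXEX"
Token 4: backref(off=3, len=5). Buffer before: "EXEX" (len 4)
  byte 1: read out[1]='X', append. Buffer now: "EXEXX"
  byte 2: read out[2]='E', append. Buffer now: "EXEXXE"
  byte 3: read out[3]='X', append. Buffer now: "EXEXXEX"
  byte 4: read out[4]='X', append. Buffer now: "EXEXXEXX"
  byte 5: read out[5]='E', append. Buffer now: "EXEXXEXXE"

Answer: XEXXE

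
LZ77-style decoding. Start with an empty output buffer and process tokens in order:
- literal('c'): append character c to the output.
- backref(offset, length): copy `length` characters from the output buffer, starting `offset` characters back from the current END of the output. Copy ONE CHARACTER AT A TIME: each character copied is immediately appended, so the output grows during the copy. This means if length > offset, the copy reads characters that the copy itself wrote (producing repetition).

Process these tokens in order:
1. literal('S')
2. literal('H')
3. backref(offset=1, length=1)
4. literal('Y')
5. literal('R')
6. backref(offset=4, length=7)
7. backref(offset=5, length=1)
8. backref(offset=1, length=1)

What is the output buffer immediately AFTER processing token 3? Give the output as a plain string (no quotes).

Token 1: literal('S'). Output: "S"
Token 2: literal('H'). Output: "SH"
Token 3: backref(off=1, len=1). Copied 'H' from pos 1. Output: "SHH"

Answer: SHH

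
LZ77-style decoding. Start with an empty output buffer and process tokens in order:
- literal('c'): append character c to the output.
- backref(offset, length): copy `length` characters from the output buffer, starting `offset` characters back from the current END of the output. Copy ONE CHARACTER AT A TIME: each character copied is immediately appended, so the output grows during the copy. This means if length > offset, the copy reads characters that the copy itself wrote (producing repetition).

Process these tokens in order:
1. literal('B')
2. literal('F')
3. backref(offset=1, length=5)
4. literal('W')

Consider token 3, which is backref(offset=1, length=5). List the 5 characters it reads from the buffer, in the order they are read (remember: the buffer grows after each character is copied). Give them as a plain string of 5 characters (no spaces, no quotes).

Token 1: literal('B'). Output: "B"
Token 2: literal('F'). Output: "BF"
Token 3: backref(off=1, len=5). Buffer before: "BF" (len 2)
  byte 1: read out[1]='F', append. Buffer now: "BFF"
  byte 2: read out[2]='F', append. Buffer now: "BFFF"
  byte 3: read out[3]='F', append. Buffer now: "BFFFF"
  byte 4: read out[4]='F', append. Buffer now: "BFFFFF"
  byte 5: read out[5]='F', append. Buffer now: "BFFFFFF"

Answer: FFFFF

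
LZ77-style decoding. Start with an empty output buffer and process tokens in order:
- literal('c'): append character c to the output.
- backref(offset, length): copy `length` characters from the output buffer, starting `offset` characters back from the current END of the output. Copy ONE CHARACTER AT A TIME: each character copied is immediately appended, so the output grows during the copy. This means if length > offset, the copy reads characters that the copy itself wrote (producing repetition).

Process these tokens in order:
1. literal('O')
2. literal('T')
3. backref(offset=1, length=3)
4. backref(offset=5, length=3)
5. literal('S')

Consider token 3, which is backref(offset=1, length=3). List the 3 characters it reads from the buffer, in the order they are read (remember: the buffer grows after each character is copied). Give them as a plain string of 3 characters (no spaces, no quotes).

Token 1: literal('O'). Output: "O"
Token 2: literal('T'). Output: "OT"
Token 3: backref(off=1, len=3). Buffer before: "OT" (len 2)
  byte 1: read out[1]='T', append. Buffer now: "OTT"
  byte 2: read out[2]='T', append. Buffer now: "OTTT"
  byte 3: read out[3]='T', append. Buffer now: "OTTTT"

Answer: TTT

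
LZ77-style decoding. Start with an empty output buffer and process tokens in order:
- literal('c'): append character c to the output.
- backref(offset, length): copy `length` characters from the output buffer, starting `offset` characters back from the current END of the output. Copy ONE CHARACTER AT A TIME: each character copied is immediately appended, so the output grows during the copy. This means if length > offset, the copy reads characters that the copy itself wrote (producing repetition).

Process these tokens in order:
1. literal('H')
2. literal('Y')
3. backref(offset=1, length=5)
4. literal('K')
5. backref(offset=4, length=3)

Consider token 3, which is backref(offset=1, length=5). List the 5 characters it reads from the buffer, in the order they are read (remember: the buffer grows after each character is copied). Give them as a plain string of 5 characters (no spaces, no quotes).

Token 1: literal('H'). Output: "H"
Token 2: literal('Y'). Output: "HY"
Token 3: backref(off=1, len=5). Buffer before: "HY" (len 2)
  byte 1: read out[1]='Y', append. Buffer now: "HYY"
  byte 2: read out[2]='Y', append. Buffer now: "HYYY"
  byte 3: read out[3]='Y', append. Buffer now: "HYYYY"
  byte 4: read out[4]='Y', append. Buffer now: "HYYYYY"
  byte 5: read out[5]='Y', append. Buffer now: "HYYYYYY"

Answer: YYYYY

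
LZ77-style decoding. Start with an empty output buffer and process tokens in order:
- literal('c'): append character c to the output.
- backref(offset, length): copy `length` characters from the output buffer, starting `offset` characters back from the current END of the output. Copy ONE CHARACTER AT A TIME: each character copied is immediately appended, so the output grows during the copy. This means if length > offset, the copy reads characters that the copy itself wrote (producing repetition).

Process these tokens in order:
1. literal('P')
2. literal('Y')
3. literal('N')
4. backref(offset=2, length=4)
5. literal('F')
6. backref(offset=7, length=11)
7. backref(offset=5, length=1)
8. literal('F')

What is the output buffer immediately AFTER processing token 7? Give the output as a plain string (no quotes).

Token 1: literal('P'). Output: "P"
Token 2: literal('Y'). Output: "PY"
Token 3: literal('N'). Output: "PYN"
Token 4: backref(off=2, len=4) (overlapping!). Copied 'YNYN' from pos 1. Output: "PYNYNYN"
Token 5: literal('F'). Output: "PYNYNYNF"
Token 6: backref(off=7, len=11) (overlapping!). Copied 'YNYNYNFYNYN' from pos 1. Output: "PYNYNYNFYNYNYNFYNYN"
Token 7: backref(off=5, len=1). Copied 'F' from pos 14. Output: "PYNYNYNFYNYNYNFYNYNF"

Answer: PYNYNYNFYNYNYNFYNYNF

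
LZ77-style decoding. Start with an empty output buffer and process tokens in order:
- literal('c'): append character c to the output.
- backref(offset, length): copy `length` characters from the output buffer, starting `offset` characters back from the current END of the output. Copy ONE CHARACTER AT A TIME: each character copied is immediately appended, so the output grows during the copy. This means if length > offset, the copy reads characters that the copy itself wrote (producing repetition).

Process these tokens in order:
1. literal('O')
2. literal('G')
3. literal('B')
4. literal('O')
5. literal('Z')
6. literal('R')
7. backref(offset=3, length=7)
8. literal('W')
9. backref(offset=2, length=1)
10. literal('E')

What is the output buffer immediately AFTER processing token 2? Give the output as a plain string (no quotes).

Answer: OG

Derivation:
Token 1: literal('O'). Output: "O"
Token 2: literal('G'). Output: "OG"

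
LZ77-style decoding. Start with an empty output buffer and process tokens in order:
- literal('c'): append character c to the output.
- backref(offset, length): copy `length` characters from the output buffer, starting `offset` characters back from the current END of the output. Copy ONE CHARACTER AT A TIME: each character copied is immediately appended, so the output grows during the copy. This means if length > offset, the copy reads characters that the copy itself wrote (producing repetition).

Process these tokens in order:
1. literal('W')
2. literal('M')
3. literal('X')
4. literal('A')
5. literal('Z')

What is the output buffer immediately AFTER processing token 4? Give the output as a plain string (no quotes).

Token 1: literal('W'). Output: "W"
Token 2: literal('M'). Output: "WM"
Token 3: literal('X'). Output: "WMX"
Token 4: literal('A'). Output: "WMXA"

Answer: WMXA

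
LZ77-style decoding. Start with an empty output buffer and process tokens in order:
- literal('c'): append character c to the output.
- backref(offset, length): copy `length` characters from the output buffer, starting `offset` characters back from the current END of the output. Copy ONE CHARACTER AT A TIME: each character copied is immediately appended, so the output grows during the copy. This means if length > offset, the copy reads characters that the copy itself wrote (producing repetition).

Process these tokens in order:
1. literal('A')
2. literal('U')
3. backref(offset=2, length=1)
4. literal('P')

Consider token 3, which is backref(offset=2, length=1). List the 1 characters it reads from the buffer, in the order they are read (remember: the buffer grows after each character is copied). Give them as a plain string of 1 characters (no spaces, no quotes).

Answer: A

Derivation:
Token 1: literal('A'). Output: "A"
Token 2: literal('U'). Output: "AU"
Token 3: backref(off=2, len=1). Buffer before: "AU" (len 2)
  byte 1: read out[0]='A', append. Buffer now: "AUA"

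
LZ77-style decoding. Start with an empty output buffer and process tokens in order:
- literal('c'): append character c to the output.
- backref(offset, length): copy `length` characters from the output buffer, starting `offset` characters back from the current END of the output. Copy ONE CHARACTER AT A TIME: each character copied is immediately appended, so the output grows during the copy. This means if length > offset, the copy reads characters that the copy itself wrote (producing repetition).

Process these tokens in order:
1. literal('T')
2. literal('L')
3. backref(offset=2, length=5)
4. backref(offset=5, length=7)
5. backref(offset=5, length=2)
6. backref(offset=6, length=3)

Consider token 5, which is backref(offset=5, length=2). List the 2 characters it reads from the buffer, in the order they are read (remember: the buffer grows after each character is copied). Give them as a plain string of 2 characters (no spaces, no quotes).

Token 1: literal('T'). Output: "T"
Token 2: literal('L'). Output: "TL"
Token 3: backref(off=2, len=5) (overlapping!). Copied 'TLTLT' from pos 0. Output: "TLTLTLT"
Token 4: backref(off=5, len=7) (overlapping!). Copied 'TLTLTTL' from pos 2. Output: "TLTLTLTTLTLTTL"
Token 5: backref(off=5, len=2). Buffer before: "TLTLTLTTLTLTTL" (len 14)
  byte 1: read out[9]='T', append. Buffer now: "TLTLTLTTLTLTTLT"
  byte 2: read out[10]='L', append. Buffer now: "TLTLTLTTLTLTTLTL"

Answer: TL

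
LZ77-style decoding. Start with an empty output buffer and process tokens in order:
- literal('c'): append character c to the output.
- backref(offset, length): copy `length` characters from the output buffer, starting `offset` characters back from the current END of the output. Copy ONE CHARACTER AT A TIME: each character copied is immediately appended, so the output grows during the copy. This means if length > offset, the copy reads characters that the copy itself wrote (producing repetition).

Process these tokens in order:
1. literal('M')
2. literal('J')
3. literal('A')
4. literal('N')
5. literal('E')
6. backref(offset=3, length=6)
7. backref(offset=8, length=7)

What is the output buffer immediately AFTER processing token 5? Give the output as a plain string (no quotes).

Token 1: literal('M'). Output: "M"
Token 2: literal('J'). Output: "MJ"
Token 3: literal('A'). Output: "MJA"
Token 4: literal('N'). Output: "MJAN"
Token 5: literal('E'). Output: "MJANE"

Answer: MJANE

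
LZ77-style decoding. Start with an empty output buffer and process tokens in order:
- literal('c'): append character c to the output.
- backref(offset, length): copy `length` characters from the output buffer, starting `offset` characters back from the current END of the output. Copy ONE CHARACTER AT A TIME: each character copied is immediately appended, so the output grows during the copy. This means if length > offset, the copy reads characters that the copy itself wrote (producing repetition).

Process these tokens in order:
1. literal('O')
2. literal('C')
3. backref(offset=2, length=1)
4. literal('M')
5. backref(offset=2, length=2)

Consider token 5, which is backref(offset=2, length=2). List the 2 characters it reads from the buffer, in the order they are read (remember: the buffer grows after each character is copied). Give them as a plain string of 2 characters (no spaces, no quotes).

Answer: OM

Derivation:
Token 1: literal('O'). Output: "O"
Token 2: literal('C'). Output: "OC"
Token 3: backref(off=2, len=1). Copied 'O' from pos 0. Output: "OCO"
Token 4: literal('M'). Output: "OCOM"
Token 5: backref(off=2, len=2). Buffer before: "OCOM" (len 4)
  byte 1: read out[2]='O', append. Buffer now: "OCOMO"
  byte 2: read out[3]='M', append. Buffer now: "OCOMOM"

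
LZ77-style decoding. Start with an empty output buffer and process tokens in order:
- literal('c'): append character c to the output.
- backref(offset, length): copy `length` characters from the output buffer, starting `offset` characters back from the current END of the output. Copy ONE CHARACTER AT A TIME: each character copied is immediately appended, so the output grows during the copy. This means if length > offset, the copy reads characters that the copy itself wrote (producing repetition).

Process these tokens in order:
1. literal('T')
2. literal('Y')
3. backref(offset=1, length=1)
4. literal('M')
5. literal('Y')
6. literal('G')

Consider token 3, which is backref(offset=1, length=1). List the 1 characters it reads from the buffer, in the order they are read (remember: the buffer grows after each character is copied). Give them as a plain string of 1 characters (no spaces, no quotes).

Answer: Y

Derivation:
Token 1: literal('T'). Output: "T"
Token 2: literal('Y'). Output: "TY"
Token 3: backref(off=1, len=1). Buffer before: "TY" (len 2)
  byte 1: read out[1]='Y', append. Buffer now: "TYY"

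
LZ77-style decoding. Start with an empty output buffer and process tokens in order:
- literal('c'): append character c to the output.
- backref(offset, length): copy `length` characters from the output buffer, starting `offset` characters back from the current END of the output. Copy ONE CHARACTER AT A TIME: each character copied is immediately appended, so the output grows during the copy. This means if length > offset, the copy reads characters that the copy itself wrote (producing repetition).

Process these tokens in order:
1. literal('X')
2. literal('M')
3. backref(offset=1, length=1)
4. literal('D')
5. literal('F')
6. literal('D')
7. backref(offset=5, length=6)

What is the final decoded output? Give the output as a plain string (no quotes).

Answer: XMMDFDMMDFDM

Derivation:
Token 1: literal('X'). Output: "X"
Token 2: literal('M'). Output: "XM"
Token 3: backref(off=1, len=1). Copied 'M' from pos 1. Output: "XMM"
Token 4: literal('D'). Output: "XMMD"
Token 5: literal('F'). Output: "XMMDF"
Token 6: literal('D'). Output: "XMMDFD"
Token 7: backref(off=5, len=6) (overlapping!). Copied 'MMDFDM' from pos 1. Output: "XMMDFDMMDFDM"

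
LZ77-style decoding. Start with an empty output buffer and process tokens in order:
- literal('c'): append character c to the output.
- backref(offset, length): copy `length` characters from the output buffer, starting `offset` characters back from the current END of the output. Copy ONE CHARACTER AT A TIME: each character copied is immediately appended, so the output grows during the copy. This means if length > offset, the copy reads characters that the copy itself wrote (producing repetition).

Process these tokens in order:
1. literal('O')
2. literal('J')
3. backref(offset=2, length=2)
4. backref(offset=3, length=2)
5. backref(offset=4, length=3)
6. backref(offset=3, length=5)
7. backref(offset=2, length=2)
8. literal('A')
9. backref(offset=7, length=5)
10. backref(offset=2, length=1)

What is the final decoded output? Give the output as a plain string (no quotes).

Token 1: literal('O'). Output: "O"
Token 2: literal('J'). Output: "OJ"
Token 3: backref(off=2, len=2). Copied 'OJ' from pos 0. Output: "OJOJ"
Token 4: backref(off=3, len=2). Copied 'JO' from pos 1. Output: "OJOJJO"
Token 5: backref(off=4, len=3). Copied 'OJJ' from pos 2. Output: "OJOJJOOJJ"
Token 6: backref(off=3, len=5) (overlapping!). Copied 'OJJOJ' from pos 6. Output: "OJOJJOOJJOJJOJ"
Token 7: backref(off=2, len=2). Copied 'OJ' from pos 12. Output: "OJOJJOOJJOJJOJOJ"
Token 8: literal('A'). Output: "OJOJJOOJJOJJOJOJA"
Token 9: backref(off=7, len=5). Copied 'JJOJO' from pos 10. Output: "OJOJJOOJJOJJOJOJAJJOJO"
Token 10: backref(off=2, len=1). Copied 'J' from pos 20. Output: "OJOJJOOJJOJJOJOJAJJOJOJ"

Answer: OJOJJOOJJOJJOJOJAJJOJOJ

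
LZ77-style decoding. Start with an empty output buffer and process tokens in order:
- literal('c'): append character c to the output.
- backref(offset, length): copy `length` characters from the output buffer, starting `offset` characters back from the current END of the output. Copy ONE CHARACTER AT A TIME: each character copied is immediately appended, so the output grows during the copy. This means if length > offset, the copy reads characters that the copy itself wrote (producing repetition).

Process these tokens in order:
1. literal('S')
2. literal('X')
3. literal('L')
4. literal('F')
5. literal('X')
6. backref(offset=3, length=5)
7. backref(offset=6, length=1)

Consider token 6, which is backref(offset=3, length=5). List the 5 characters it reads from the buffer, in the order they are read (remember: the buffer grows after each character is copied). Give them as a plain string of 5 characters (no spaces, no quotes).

Token 1: literal('S'). Output: "S"
Token 2: literal('X'). Output: "SX"
Token 3: literal('L'). Output: "SXL"
Token 4: literal('F'). Output: "SXLF"
Token 5: literal('X'). Output: "SXLFX"
Token 6: backref(off=3, len=5). Buffer before: "SXLFX" (len 5)
  byte 1: read out[2]='L', append. Buffer now: "SXLFXL"
  byte 2: read out[3]='F', append. Buffer now: "SXLFXLF"
  byte 3: read out[4]='X', append. Buffer now: "SXLFXLFX"
  byte 4: read out[5]='L', append. Buffer now: "SXLFXLFXL"
  byte 5: read out[6]='F', append. Buffer now: "SXLFXLFXLF"

Answer: LFXLF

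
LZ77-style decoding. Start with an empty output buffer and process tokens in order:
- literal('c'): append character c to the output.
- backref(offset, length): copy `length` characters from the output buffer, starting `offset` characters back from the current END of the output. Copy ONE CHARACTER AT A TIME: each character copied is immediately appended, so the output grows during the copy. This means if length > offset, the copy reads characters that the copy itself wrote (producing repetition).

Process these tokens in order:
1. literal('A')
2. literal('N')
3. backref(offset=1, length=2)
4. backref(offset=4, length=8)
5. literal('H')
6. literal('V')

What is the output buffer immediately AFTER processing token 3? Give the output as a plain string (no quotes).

Answer: ANNN

Derivation:
Token 1: literal('A'). Output: "A"
Token 2: literal('N'). Output: "AN"
Token 3: backref(off=1, len=2) (overlapping!). Copied 'NN' from pos 1. Output: "ANNN"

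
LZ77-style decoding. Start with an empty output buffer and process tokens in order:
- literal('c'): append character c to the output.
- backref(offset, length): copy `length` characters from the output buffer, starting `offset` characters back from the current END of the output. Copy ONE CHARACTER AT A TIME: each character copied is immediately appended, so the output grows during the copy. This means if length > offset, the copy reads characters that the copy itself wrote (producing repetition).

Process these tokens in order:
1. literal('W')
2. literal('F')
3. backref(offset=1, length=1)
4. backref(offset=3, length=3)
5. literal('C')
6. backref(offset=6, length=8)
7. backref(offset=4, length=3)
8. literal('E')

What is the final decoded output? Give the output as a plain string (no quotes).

Answer: WFFWFFCFFWFFCFFFCFE

Derivation:
Token 1: literal('W'). Output: "W"
Token 2: literal('F'). Output: "WF"
Token 3: backref(off=1, len=1). Copied 'F' from pos 1. Output: "WFF"
Token 4: backref(off=3, len=3). Copied 'WFF' from pos 0. Output: "WFFWFF"
Token 5: literal('C'). Output: "WFFWFFC"
Token 6: backref(off=6, len=8) (overlapping!). Copied 'FFWFFCFF' from pos 1. Output: "WFFWFFCFFWFFCFF"
Token 7: backref(off=4, len=3). Copied 'FCF' from pos 11. Output: "WFFWFFCFFWFFCFFFCF"
Token 8: literal('E'). Output: "WFFWFFCFFWFFCFFFCFE"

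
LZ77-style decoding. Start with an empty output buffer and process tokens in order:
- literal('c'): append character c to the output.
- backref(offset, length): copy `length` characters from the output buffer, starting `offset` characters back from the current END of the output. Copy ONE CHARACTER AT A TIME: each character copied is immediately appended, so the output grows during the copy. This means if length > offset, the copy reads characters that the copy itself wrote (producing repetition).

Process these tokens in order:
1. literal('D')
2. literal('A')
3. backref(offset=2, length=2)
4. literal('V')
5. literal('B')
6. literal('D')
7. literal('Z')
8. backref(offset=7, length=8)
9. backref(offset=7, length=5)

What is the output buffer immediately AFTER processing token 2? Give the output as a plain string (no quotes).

Token 1: literal('D'). Output: "D"
Token 2: literal('A'). Output: "DA"

Answer: DA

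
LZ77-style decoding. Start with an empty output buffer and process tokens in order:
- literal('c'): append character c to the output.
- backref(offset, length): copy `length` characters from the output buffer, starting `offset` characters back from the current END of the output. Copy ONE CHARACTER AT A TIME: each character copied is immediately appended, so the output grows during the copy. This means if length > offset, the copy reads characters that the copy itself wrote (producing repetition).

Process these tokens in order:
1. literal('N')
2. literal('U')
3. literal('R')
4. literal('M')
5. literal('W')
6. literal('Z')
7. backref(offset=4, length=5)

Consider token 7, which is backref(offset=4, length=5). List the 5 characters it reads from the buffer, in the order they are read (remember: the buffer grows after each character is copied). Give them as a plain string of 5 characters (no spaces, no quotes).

Answer: RMWZR

Derivation:
Token 1: literal('N'). Output: "N"
Token 2: literal('U'). Output: "NU"
Token 3: literal('R'). Output: "NUR"
Token 4: literal('M'). Output: "NURM"
Token 5: literal('W'). Output: "NURMW"
Token 6: literal('Z'). Output: "NURMWZ"
Token 7: backref(off=4, len=5). Buffer before: "NURMWZ" (len 6)
  byte 1: read out[2]='R', append. Buffer now: "NURMWZR"
  byte 2: read out[3]='M', append. Buffer now: "NURMWZRM"
  byte 3: read out[4]='W', append. Buffer now: "NURMWZRMW"
  byte 4: read out[5]='Z', append. Buffer now: "NURMWZRMWZ"
  byte 5: read out[6]='R', append. Buffer now: "NURMWZRMWZR"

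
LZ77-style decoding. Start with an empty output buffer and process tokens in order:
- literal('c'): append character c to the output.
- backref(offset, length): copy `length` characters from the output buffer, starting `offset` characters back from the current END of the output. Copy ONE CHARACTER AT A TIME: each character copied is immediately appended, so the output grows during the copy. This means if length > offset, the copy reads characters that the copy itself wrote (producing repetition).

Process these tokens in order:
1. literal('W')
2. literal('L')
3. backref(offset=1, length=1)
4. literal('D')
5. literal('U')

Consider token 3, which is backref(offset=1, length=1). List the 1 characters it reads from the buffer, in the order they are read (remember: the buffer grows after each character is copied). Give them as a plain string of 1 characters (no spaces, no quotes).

Token 1: literal('W'). Output: "W"
Token 2: literal('L'). Output: "WL"
Token 3: backref(off=1, len=1). Buffer before: "WL" (len 2)
  byte 1: read out[1]='L', append. Buffer now: "WLL"

Answer: L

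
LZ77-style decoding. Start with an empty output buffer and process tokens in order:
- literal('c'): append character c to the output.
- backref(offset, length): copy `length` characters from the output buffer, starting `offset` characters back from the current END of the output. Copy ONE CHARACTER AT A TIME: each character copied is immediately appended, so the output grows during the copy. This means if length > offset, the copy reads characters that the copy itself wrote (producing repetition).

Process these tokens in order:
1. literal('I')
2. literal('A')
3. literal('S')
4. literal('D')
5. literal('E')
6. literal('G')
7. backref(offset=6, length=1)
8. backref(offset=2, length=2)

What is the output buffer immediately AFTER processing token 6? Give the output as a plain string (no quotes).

Answer: IASDEG

Derivation:
Token 1: literal('I'). Output: "I"
Token 2: literal('A'). Output: "IA"
Token 3: literal('S'). Output: "IAS"
Token 4: literal('D'). Output: "IASD"
Token 5: literal('E'). Output: "IASDE"
Token 6: literal('G'). Output: "IASDEG"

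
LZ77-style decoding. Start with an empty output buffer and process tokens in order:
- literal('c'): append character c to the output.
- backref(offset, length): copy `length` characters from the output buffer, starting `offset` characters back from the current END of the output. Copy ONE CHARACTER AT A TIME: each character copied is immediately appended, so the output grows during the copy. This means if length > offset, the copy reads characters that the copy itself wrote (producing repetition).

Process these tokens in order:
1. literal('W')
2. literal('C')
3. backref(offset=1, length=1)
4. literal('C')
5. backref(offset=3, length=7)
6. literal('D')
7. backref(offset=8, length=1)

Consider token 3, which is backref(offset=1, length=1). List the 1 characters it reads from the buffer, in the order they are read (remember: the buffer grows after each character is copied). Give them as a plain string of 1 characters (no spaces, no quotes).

Token 1: literal('W'). Output: "W"
Token 2: literal('C'). Output: "WC"
Token 3: backref(off=1, len=1). Buffer before: "WC" (len 2)
  byte 1: read out[1]='C', append. Buffer now: "WCC"

Answer: C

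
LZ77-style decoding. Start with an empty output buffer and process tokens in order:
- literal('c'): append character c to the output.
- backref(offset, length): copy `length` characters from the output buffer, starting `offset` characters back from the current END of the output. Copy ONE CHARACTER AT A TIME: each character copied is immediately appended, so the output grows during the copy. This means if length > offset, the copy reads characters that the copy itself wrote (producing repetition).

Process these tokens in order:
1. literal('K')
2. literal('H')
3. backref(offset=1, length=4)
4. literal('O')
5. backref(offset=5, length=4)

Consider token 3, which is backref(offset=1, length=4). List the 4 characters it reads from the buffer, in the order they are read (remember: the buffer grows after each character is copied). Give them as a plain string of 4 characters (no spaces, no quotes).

Answer: HHHH

Derivation:
Token 1: literal('K'). Output: "K"
Token 2: literal('H'). Output: "KH"
Token 3: backref(off=1, len=4). Buffer before: "KH" (len 2)
  byte 1: read out[1]='H', append. Buffer now: "KHH"
  byte 2: read out[2]='H', append. Buffer now: "KHHH"
  byte 3: read out[3]='H', append. Buffer now: "KHHHH"
  byte 4: read out[4]='H', append. Buffer now: "KHHHHH"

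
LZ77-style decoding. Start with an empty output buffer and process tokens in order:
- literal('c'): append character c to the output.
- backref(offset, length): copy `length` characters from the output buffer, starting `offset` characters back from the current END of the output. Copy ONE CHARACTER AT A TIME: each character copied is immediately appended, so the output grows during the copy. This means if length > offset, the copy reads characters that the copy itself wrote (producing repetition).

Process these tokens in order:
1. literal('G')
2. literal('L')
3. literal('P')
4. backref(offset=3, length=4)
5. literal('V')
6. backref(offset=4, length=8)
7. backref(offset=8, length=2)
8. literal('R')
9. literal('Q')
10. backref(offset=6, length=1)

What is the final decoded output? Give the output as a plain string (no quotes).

Token 1: literal('G'). Output: "G"
Token 2: literal('L'). Output: "GL"
Token 3: literal('P'). Output: "GLP"
Token 4: backref(off=3, len=4) (overlapping!). Copied 'GLPG' from pos 0. Output: "GLPGLPG"
Token 5: literal('V'). Output: "GLPGLPGV"
Token 6: backref(off=4, len=8) (overlapping!). Copied 'LPGVLPGV' from pos 4. Output: "GLPGLPGVLPGVLPGV"
Token 7: backref(off=8, len=2). Copied 'LP' from pos 8. Output: "GLPGLPGVLPGVLPGVLP"
Token 8: literal('R'). Output: "GLPGLPGVLPGVLPGVLPR"
Token 9: literal('Q'). Output: "GLPGLPGVLPGVLPGVLPRQ"
Token 10: backref(off=6, len=1). Copied 'G' from pos 14. Output: "GLPGLPGVLPGVLPGVLPRQG"

Answer: GLPGLPGVLPGVLPGVLPRQG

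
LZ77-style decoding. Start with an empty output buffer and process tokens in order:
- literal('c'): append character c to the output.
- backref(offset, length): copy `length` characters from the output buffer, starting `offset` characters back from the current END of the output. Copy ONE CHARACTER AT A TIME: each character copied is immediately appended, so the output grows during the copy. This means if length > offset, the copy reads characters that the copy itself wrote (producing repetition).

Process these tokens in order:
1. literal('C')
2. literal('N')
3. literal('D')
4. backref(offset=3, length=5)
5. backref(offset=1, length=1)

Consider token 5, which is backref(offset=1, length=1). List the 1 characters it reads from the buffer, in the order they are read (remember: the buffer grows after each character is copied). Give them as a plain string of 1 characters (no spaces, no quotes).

Token 1: literal('C'). Output: "C"
Token 2: literal('N'). Output: "CN"
Token 3: literal('D'). Output: "CND"
Token 4: backref(off=3, len=5) (overlapping!). Copied 'CNDCN' from pos 0. Output: "CNDCNDCN"
Token 5: backref(off=1, len=1). Buffer before: "CNDCNDCN" (len 8)
  byte 1: read out[7]='N', append. Buffer now: "CNDCNDCNN"

Answer: N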